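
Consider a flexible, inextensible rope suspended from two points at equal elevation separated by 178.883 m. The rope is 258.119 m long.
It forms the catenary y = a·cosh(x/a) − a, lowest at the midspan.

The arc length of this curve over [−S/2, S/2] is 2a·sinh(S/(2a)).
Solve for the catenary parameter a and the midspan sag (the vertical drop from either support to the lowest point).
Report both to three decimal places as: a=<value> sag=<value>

a=58.192 sag=83.380

seed: a₀ = √(S³/(24(L−S))) = √(178.883³/(24·79.236)) = 54.863905
iter 1: u=1.630243  f(a)=+1.122e+01  f'(a)=-3.733e+00  a ← 54.863905 − (+1.122e+01/-3.733e+00) = 57.869979
iter 2: u=1.545560  f(a)=+9.882e-01  f'(a)=-3.102e+00  a ← 57.869979 − (+9.882e-01/-3.102e+00) = 58.188586
iter 3: u=1.537097  f(a)=+9.300e-03  f'(a)=-3.044e+00  a ← 58.188586 − (+9.300e-03/-3.044e+00) = 58.191642
iter 4: u=1.537016  f(a)=+8.409e-07  f'(a)=-3.043e+00  a ← 58.191642 − (+8.409e-07/-3.043e+00) = 58.191642
iter 5: u=1.537016  f(a)=+5.684e-14  f'(a)=-3.043e+00  a ← 58.191642 − (+5.684e-14/-3.043e+00) = 58.191642
converged: |Δa| < 1e-12 after 5 iterations
sag = a·(cosh(S/(2a)) − 1) = 58.191642·(cosh(1.537016) − 1) = 83.380324
T_max/T_min = cosh(S/(2a)) = 2.432857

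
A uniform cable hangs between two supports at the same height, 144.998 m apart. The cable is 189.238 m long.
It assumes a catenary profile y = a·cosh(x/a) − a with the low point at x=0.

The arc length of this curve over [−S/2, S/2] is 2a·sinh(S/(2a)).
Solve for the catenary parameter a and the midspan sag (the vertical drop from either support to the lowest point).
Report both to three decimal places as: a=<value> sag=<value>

seed: a₀ = √(S³/(24(L−S))) = √(144.998³/(24·44.240)) = 53.583347
iter 1: u=1.353014  f(a)=+4.230e+00  f'(a)=-1.974e+00  a ← 53.583347 − (+4.230e+00/-1.974e+00) = 55.726439
iter 2: u=1.300980  f(a)=+2.670e-01  f'(a)=-1.732e+00  a ← 55.726439 − (+2.670e-01/-1.732e+00) = 55.880625
iter 3: u=1.297391  f(a)=+1.223e-03  f'(a)=-1.716e+00  a ← 55.880625 − (+1.223e-03/-1.716e+00) = 55.881337
iter 4: u=1.297374  f(a)=+2.589e-08  f'(a)=-1.716e+00  a ← 55.881337 − (+2.589e-08/-1.716e+00) = 55.881337
iter 5: u=1.297374  f(a)=+0.000e+00  f'(a)=-1.716e+00  a ← 55.881337 − (+0.000e+00/-1.716e+00) = 55.881337
converged: |Δa| < 1e-12 after 5 iterations
sag = a·(cosh(S/(2a)) − 1) = 55.881337·(cosh(1.297374) − 1) = 54.007147
T_max/T_min = cosh(S/(2a)) = 1.966461

a=55.881 sag=54.007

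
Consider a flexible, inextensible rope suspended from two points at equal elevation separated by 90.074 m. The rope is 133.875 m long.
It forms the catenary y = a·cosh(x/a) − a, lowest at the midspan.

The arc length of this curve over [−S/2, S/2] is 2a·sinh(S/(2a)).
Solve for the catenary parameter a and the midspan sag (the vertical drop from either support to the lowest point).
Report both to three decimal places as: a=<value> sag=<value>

seed: a₀ = √(S³/(24(L−S))) = √(90.074³/(24·43.801)) = 26.366443
iter 1: u=1.708118  f(a)=+6.852e+00  f'(a)=-4.399e+00  a ← 26.366443 − (+6.852e+00/-4.399e+00) = 27.924284
iter 2: u=1.612826  f(a)=+6.542e-01  f'(a)=-3.595e+00  a ← 27.924284 − (+6.542e-01/-3.595e+00) = 28.106255
iter 3: u=1.602384  f(a)=+7.354e-03  f'(a)=-3.515e+00  a ← 28.106255 − (+7.354e-03/-3.515e+00) = 28.108348
iter 4: u=1.602264  f(a)=+9.524e-07  f'(a)=-3.514e+00  a ← 28.108348 − (+9.524e-07/-3.514e+00) = 28.108348
iter 5: u=1.602264  f(a)=+0.000e+00  f'(a)=-3.514e+00  a ← 28.108348 − (+0.000e+00/-3.514e+00) = 28.108348
converged: |Δa| < 1e-12 after 5 iterations
sag = a·(cosh(S/(2a)) − 1) = 28.108348·(cosh(1.602264) − 1) = 44.491295
T_max/T_min = cosh(S/(2a)) = 2.582850

a=28.108 sag=44.491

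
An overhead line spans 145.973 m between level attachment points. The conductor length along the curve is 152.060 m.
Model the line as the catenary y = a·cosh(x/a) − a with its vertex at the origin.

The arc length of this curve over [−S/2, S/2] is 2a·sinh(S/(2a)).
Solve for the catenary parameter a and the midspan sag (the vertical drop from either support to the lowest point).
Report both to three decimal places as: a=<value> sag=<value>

a=146.820 sag=18.518

seed: a₀ = √(S³/(24(L−S))) = √(145.973³/(24·6.087)) = 145.915534
iter 1: u=0.500197  f(a)=+7.660e-02  f'(a)=-8.554e-02  a ← 145.915534 − (+7.660e-02/-8.554e-02) = 146.811073
iter 2: u=0.497146  f(a)=+7.109e-04  f'(a)=-8.396e-02  a ← 146.811073 − (+7.109e-04/-8.396e-02) = 146.819541
iter 3: u=0.497117  f(a)=+6.251e-08  f'(a)=-8.394e-02  a ← 146.819541 − (+6.251e-08/-8.394e-02) = 146.819542
iter 4: u=0.497117  f(a)=-2.842e-14  f'(a)=-8.394e-02  a ← 146.819542 − (-2.842e-14/-8.394e-02) = 146.819542
converged: |Δa| < 1e-12 after 4 iterations
sag = a·(cosh(S/(2a)) − 1) = 146.819542·(cosh(0.497117) − 1) = 18.518109
T_max/T_min = cosh(S/(2a)) = 1.126128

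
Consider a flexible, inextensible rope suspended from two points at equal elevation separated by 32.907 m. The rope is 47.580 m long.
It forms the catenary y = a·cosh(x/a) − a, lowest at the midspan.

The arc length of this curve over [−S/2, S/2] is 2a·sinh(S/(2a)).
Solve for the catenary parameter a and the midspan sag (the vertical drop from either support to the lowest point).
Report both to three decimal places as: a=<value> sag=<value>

a=10.673 sag=15.401

seed: a₀ = √(S³/(24(L−S))) = √(32.907³/(24·14.673)) = 10.059291
iter 1: u=1.635652  f(a)=+2.093e+00  f'(a)=-3.776e+00  a ← 10.059291 − (+2.093e+00/-3.776e+00) = 10.613441
iter 2: u=1.550251  f(a)=+1.854e-01  f'(a)=-3.134e+00  a ← 10.613441 − (+1.854e-01/-3.134e+00) = 10.672580
iter 3: u=1.541661  f(a)=+1.767e-03  f'(a)=-3.075e+00  a ← 10.672580 − (+1.767e-03/-3.075e+00) = 10.673155
iter 4: u=1.541578  f(a)=+1.639e-07  f'(a)=-3.074e+00  a ← 10.673155 − (+1.639e-07/-3.074e+00) = 10.673155
iter 5: u=1.541578  f(a)=+7.105e-15  f'(a)=-3.074e+00  a ← 10.673155 − (+7.105e-15/-3.074e+00) = 10.673155
converged: |Δa| < 1e-12 after 5 iterations
sag = a·(cosh(S/(2a)) − 1) = 10.673155·(cosh(1.541578) − 1) = 15.401360
T_max/T_min = cosh(S/(2a)) = 2.443000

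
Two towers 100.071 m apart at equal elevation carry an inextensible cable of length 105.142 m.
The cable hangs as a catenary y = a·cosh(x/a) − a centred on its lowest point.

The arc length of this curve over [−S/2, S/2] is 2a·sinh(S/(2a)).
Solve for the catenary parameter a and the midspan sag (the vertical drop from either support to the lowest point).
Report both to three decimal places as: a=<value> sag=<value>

a=91.424 sag=14.037

seed: a₀ = √(S³/(24(L−S))) = √(100.071³/(24·5.071)) = 90.742331
iter 1: u=0.551402  f(a)=+7.765e-02  f'(a)=-1.152e-01  a ← 90.742331 − (+7.765e-02/-1.152e-01) = 91.416370
iter 2: u=0.547336  f(a)=+8.737e-04  f'(a)=-1.126e-01  a ← 91.416370 − (+8.737e-04/-1.126e-01) = 91.424128
iter 3: u=0.547290  f(a)=+1.134e-07  f'(a)=-1.126e-01  a ← 91.424128 − (+1.134e-07/-1.126e-01) = 91.424129
iter 4: u=0.547290  f(a)=+2.842e-14  f'(a)=-1.126e-01  a ← 91.424129 − (+2.842e-14/-1.126e-01) = 91.424129
converged: |Δa| < 1e-12 after 4 iterations
sag = a·(cosh(S/(2a)) − 1) = 91.424129·(cosh(0.547290) − 1) = 14.037150
T_max/T_min = cosh(S/(2a)) = 1.153539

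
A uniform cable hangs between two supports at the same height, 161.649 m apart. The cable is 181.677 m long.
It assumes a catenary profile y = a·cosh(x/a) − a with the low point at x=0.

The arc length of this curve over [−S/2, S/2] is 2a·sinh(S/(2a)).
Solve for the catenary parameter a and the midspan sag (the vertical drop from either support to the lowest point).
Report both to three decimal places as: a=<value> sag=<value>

a=95.437 sag=36.320

seed: a₀ = √(S³/(24(L−S))) = √(161.649³/(24·20.028)) = 93.742196
iter 1: u=0.862200  f(a)=+7.577e-01  f'(a)=-4.599e-01  a ← 93.742196 − (+7.577e-01/-4.599e-01) = 95.389750
iter 2: u=0.847308  f(a)=+2.044e-02  f'(a)=-4.354e-01  a ← 95.389750 − (+2.044e-02/-4.354e-01) = 95.436690
iter 3: u=0.846891  f(a)=+1.578e-05  f'(a)=-4.347e-01  a ← 95.436690 − (+1.578e-05/-4.347e-01) = 95.436726
iter 4: u=0.846891  f(a)=+9.379e-12  f'(a)=-4.347e-01  a ← 95.436726 − (+9.379e-12/-4.347e-01) = 95.436726
converged: |Δa| < 1e-12 after 4 iterations
sag = a·(cosh(S/(2a)) − 1) = 95.436726·(cosh(0.846891) − 1) = 36.319874
T_max/T_min = cosh(S/(2a)) = 1.380565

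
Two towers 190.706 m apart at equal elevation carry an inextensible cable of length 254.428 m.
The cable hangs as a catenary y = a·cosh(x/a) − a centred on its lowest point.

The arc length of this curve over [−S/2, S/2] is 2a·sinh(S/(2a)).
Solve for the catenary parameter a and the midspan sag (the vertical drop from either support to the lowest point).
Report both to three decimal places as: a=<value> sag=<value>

a=70.489 sag=74.949

seed: a₀ = √(S³/(24(L−S))) = √(190.706³/(24·63.722)) = 67.343582
iter 1: u=1.415918  f(a)=+6.701e+00  f'(a)=-2.300e+00  a ← 67.343582 − (+6.701e+00/-2.300e+00) = 70.257058
iter 2: u=1.357202  f(a)=+4.594e-01  f'(a)=-1.995e+00  a ← 70.257058 − (+4.594e-01/-1.995e+00) = 70.487388
iter 3: u=1.352767  f(a)=+2.511e-03  f'(a)=-1.973e+00  a ← 70.487388 − (+2.511e-03/-1.973e+00) = 70.488661
iter 4: u=1.352742  f(a)=+7.588e-08  f'(a)=-1.973e+00  a ← 70.488661 − (+7.588e-08/-1.973e+00) = 70.488661
iter 5: u=1.352742  f(a)=+2.842e-14  f'(a)=-1.973e+00  a ← 70.488661 − (+2.842e-14/-1.973e+00) = 70.488661
converged: |Δa| < 1e-12 after 5 iterations
sag = a·(cosh(S/(2a)) − 1) = 70.488661·(cosh(1.352742) − 1) = 74.948793
T_max/T_min = cosh(S/(2a)) = 2.063274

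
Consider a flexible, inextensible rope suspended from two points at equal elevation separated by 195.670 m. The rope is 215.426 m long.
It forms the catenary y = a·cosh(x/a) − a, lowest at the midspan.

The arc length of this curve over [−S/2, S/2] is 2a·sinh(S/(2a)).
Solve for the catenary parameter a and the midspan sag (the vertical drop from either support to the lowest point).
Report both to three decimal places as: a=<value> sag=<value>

seed: a₀ = √(S³/(24(L−S))) = √(195.670³/(24·19.756)) = 125.698831
iter 1: u=0.778329  f(a)=+6.071e-01  f'(a)=-3.338e-01  a ← 125.698831 − (+6.071e-01/-3.338e-01) = 127.517624
iter 2: u=0.767227  f(a)=+1.343e-02  f'(a)=-3.192e-01  a ← 127.517624 − (+1.343e-02/-3.192e-01) = 127.559694
iter 3: u=0.766974  f(a)=+6.899e-06  f'(a)=-3.189e-01  a ← 127.559694 − (+6.899e-06/-3.189e-01) = 127.559716
iter 4: u=0.766974  f(a)=+1.819e-12  f'(a)=-3.189e-01  a ← 127.559716 − (+1.819e-12/-3.189e-01) = 127.559716
converged: |Δa| < 1e-12 after 4 iterations
sag = a·(cosh(S/(2a)) − 1) = 127.559716·(cosh(0.766974) − 1) = 39.394085
T_max/T_min = cosh(S/(2a)) = 1.308829

a=127.560 sag=39.394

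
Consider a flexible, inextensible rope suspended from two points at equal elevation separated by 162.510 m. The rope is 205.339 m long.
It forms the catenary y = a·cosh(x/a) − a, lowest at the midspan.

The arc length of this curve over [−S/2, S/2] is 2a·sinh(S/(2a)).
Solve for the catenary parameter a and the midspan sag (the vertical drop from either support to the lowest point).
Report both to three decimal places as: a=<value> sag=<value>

seed: a₀ = √(S³/(24(L−S))) = √(162.510³/(24·42.829)) = 64.616815
iter 1: u=1.257490  f(a)=+3.517e+00  f'(a)=-1.547e+00  a ← 64.616815 − (+3.517e+00/-1.547e+00) = 66.889319
iter 2: u=1.214768  f(a)=+1.940e-01  f'(a)=-1.381e+00  a ← 66.889319 − (+1.940e-01/-1.381e+00) = 67.029821
iter 3: u=1.212222  f(a)=+6.670e-04  f'(a)=-1.371e+00  a ← 67.029821 − (+6.670e-04/-1.371e+00) = 67.030308
iter 4: u=1.212213  f(a)=+7.943e-09  f'(a)=-1.371e+00  a ← 67.030308 − (+7.943e-09/-1.371e+00) = 67.030308
iter 5: u=1.212213  f(a)=-2.842e-14  f'(a)=-1.371e+00  a ← 67.030308 − (-2.842e-14/-1.371e+00) = 67.030308
converged: |Δa| < 1e-12 after 5 iterations
sag = a·(cosh(S/(2a)) − 1) = 67.030308·(cosh(1.212213) − 1) = 55.583266
T_max/T_min = cosh(S/(2a)) = 1.829226

a=67.030 sag=55.583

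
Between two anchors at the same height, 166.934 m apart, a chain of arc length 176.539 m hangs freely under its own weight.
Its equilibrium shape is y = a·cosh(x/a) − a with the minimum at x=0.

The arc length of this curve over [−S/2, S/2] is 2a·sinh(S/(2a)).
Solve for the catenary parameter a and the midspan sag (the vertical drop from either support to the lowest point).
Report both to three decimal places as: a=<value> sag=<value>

a=143.267 sag=25.009

seed: a₀ = √(S³/(24(L−S))) = √(166.934³/(24·9.605)) = 142.057084
iter 1: u=0.587560  f(a)=+1.672e-01  f'(a)=-1.400e-01  a ← 142.057084 − (+1.672e-01/-1.400e-01) = 143.251509
iter 2: u=0.582661  f(a)=+2.132e-03  f'(a)=-1.364e-01  a ← 143.251509 − (+2.132e-03/-1.364e-01) = 143.267137
iter 3: u=0.582597  f(a)=+3.566e-07  f'(a)=-1.364e-01  a ← 143.267137 − (+3.566e-07/-1.364e-01) = 143.267140
iter 4: u=0.582597  f(a)=+2.842e-14  f'(a)=-1.364e-01  a ← 143.267140 − (+2.842e-14/-1.364e-01) = 143.267140
converged: |Δa| < 1e-12 after 4 iterations
sag = a·(cosh(S/(2a)) − 1) = 143.267140·(cosh(0.582597) − 1) = 25.009353
T_max/T_min = cosh(S/(2a)) = 1.174564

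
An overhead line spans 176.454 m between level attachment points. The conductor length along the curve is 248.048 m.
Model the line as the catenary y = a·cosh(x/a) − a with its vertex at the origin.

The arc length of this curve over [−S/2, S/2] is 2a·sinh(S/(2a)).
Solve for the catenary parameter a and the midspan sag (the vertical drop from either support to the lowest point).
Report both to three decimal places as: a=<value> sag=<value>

seed: a₀ = √(S³/(24(L−S))) = √(176.454³/(24·71.594)) = 56.546187
iter 1: u=1.560264  f(a)=+9.237e+00  f'(a)=-3.205e+00  a ← 56.546187 − (+9.237e+00/-3.205e+00) = 59.428486
iter 2: u=1.484591  f(a)=+7.532e-01  f'(a)=-2.702e+00  a ← 59.428486 − (+7.532e-01/-2.702e+00) = 59.707303
iter 3: u=1.477658  f(a)=+5.992e-03  f'(a)=-2.659e+00  a ← 59.707303 − (+5.992e-03/-2.659e+00) = 59.709556
iter 4: u=1.477603  f(a)=+3.858e-07  f'(a)=-2.658e+00  a ← 59.709556 − (+3.858e-07/-2.658e+00) = 59.709556
iter 5: u=1.477603  f(a)=-2.842e-14  f'(a)=-2.658e+00  a ← 59.709556 − (-2.842e-14/-2.658e+00) = 59.709556
converged: |Δa| < 1e-12 after 5 iterations
sag = a·(cosh(S/(2a)) − 1) = 59.709556·(cosh(1.477603) − 1) = 77.939213
T_max/T_min = cosh(S/(2a)) = 2.305306

a=59.710 sag=77.939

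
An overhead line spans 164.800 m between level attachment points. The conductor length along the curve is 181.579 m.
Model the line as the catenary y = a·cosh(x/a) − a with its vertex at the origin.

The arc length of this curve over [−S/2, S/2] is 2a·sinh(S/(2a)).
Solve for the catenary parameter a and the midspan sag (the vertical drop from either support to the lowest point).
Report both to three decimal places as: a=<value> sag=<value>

a=106.999 sag=33.327

seed: a₀ = √(S³/(24(L−S))) = √(164.800³/(24·16.779)) = 105.425860
iter 1: u=0.781592  f(a)=+5.200e-01  f'(a)=-3.382e-01  a ← 105.425860 − (+5.200e-01/-3.382e-01) = 106.963550
iter 2: u=0.770356  f(a)=+1.160e-02  f'(a)=-3.233e-01  a ← 106.963550 − (+1.160e-02/-3.233e-01) = 106.999422
iter 3: u=0.770098  f(a)=+6.057e-06  f'(a)=-3.229e-01  a ← 106.999422 − (+6.057e-06/-3.229e-01) = 106.999441
iter 4: u=0.770097  f(a)=+1.677e-12  f'(a)=-3.229e-01  a ← 106.999441 − (+1.677e-12/-3.229e-01) = 106.999441
converged: |Δa| < 1e-12 after 4 iterations
sag = a·(cosh(S/(2a)) − 1) = 106.999441·(cosh(0.770097) − 1) = 33.327369
T_max/T_min = cosh(S/(2a)) = 1.311472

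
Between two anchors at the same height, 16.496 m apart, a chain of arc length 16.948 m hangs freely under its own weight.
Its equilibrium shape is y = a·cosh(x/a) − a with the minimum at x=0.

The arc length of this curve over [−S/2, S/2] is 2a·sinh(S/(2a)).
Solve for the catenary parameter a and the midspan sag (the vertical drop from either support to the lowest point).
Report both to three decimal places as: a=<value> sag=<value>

a=20.425 sag=1.688

seed: a₀ = √(S³/(24(L−S))) = √(16.496³/(24·0.452)) = 20.341976
iter 1: u=0.405467  f(a)=+3.730e-03  f'(a)=-4.518e-02  a ← 20.341976 − (+3.730e-03/-4.518e-02) = 20.424546
iter 2: u=0.403828  f(a)=+2.283e-05  f'(a)=-4.462e-02  a ← 20.424546 − (+2.283e-05/-4.462e-02) = 20.425057
iter 3: u=0.403818  f(a)=+8.673e-10  f'(a)=-4.462e-02  a ← 20.425057 − (+8.673e-10/-4.462e-02) = 20.425057
iter 4: u=0.403818  f(a)=+0.000e+00  f'(a)=-4.462e-02  a ← 20.425057 − (+0.000e+00/-4.462e-02) = 20.425057
converged: |Δa| < 1e-12 after 4 iterations
sag = a·(cosh(S/(2a)) − 1) = 20.425057·(cosh(0.403818) − 1) = 1.688098
T_max/T_min = cosh(S/(2a)) = 1.082648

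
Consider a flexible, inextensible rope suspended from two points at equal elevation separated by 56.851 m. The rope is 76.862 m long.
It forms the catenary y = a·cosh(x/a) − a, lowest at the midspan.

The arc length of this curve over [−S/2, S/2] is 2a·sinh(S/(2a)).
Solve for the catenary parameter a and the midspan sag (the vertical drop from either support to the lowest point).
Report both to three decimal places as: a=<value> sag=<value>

a=20.519 sag=23.047

seed: a₀ = √(S³/(24(L−S))) = √(56.851³/(24·20.011)) = 19.559923
iter 1: u=1.453252  f(a)=+2.223e+00  f'(a)=-2.512e+00  a ← 19.559923 − (+2.223e+00/-2.512e+00) = 20.444638
iter 2: u=1.390365  f(a)=+1.597e-01  f'(a)=-2.163e+00  a ← 20.444638 − (+1.597e-01/-2.163e+00) = 20.518465
iter 3: u=1.385362  f(a)=+9.654e-04  f'(a)=-2.137e+00  a ← 20.518465 − (+9.654e-04/-2.137e+00) = 20.518916
iter 4: u=1.385331  f(a)=+3.576e-08  f'(a)=-2.137e+00  a ← 20.518916 − (+3.576e-08/-2.137e+00) = 20.518917
iter 5: u=1.385331  f(a)=+0.000e+00  f'(a)=-2.137e+00  a ← 20.518917 − (+0.000e+00/-2.137e+00) = 20.518917
converged: |Δa| < 1e-12 after 5 iterations
sag = a·(cosh(S/(2a)) − 1) = 20.518917·(cosh(1.385331) − 1) = 23.046755
T_max/T_min = cosh(S/(2a)) = 2.123195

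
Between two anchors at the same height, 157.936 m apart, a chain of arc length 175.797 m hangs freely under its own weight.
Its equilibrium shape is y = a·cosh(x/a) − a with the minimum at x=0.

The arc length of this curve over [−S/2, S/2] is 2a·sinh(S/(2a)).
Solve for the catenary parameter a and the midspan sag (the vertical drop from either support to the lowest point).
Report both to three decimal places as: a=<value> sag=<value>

seed: a₀ = √(S³/(24(L−S))) = √(157.936³/(24·17.861)) = 95.865689
iter 1: u=0.823736  f(a)=+6.159e-01  f'(a)=-3.985e-01  a ← 95.865689 − (+6.159e-01/-3.985e-01) = 97.411001
iter 2: u=0.810668  f(a)=+1.521e-02  f'(a)=-3.791e-01  a ← 97.411001 − (+1.521e-02/-3.791e-01) = 97.451117
iter 3: u=0.810334  f(a)=+9.792e-06  f'(a)=-3.786e-01  a ← 97.451117 − (+9.792e-06/-3.786e-01) = 97.451143
iter 4: u=0.810334  f(a)=+4.036e-12  f'(a)=-3.786e-01  a ← 97.451143 − (+4.036e-12/-3.786e-01) = 97.451143
converged: |Δa| < 1e-12 after 4 iterations
sag = a·(cosh(S/(2a)) − 1) = 97.451143·(cosh(0.810334) − 1) = 33.784796
T_max/T_min = cosh(S/(2a)) = 1.346684

a=97.451 sag=33.785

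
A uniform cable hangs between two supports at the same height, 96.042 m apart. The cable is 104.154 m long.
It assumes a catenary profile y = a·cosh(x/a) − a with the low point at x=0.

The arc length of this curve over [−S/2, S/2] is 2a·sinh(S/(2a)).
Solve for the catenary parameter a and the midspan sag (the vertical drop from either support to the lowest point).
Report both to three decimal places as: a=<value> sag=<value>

seed: a₀ = √(S³/(24(L−S))) = √(96.042³/(24·8.112)) = 67.456251
iter 1: u=0.711884  f(a)=+2.080e-01  f'(a)=-2.529e-01  a ← 67.456251 − (+2.080e-01/-2.529e-01) = 68.278822
iter 2: u=0.703307  f(a)=+3.867e-03  f'(a)=-2.436e-01  a ← 68.278822 − (+3.867e-03/-2.436e-01) = 68.294696
iter 3: u=0.703144  f(a)=+1.392e-06  f'(a)=-2.434e-01  a ← 68.294696 − (+1.392e-06/-2.434e-01) = 68.294701
iter 4: u=0.703144  f(a)=+1.705e-13  f'(a)=-2.434e-01  a ← 68.294701 − (+1.705e-13/-2.434e-01) = 68.294701
converged: |Δa| < 1e-12 after 4 iterations
sag = a·(cosh(S/(2a)) − 1) = 68.294701·(cosh(0.703144) − 1) = 17.589990
T_max/T_min = cosh(S/(2a)) = 1.257560

a=68.295 sag=17.590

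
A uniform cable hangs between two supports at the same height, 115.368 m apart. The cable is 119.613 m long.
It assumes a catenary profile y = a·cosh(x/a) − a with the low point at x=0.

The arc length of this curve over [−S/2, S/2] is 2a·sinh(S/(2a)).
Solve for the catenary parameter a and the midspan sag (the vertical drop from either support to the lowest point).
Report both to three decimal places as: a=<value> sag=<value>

seed: a₀ = √(S³/(24(L−S))) = √(115.368³/(24·4.245)) = 122.767547
iter 1: u=0.469864  f(a)=+4.711e-02  f'(a)=-7.069e-02  a ← 122.767547 − (+4.711e-02/-7.069e-02) = 123.433882
iter 2: u=0.467327  f(a)=+3.863e-04  f'(a)=-6.954e-02  a ← 123.433882 − (+3.863e-04/-6.954e-02) = 123.439437
iter 3: u=0.467306  f(a)=+2.645e-08  f'(a)=-6.953e-02  a ← 123.439437 − (+2.645e-08/-6.953e-02) = 123.439438
iter 4: u=0.467306  f(a)=+0.000e+00  f'(a)=-6.953e-02  a ← 123.439438 − (+0.000e+00/-6.953e-02) = 123.439438
converged: |Δa| < 1e-12 after 4 iterations
sag = a·(cosh(S/(2a)) − 1) = 123.439438·(cosh(0.467306) − 1) = 13.725107
T_max/T_min = cosh(S/(2a)) = 1.111189

a=123.439 sag=13.725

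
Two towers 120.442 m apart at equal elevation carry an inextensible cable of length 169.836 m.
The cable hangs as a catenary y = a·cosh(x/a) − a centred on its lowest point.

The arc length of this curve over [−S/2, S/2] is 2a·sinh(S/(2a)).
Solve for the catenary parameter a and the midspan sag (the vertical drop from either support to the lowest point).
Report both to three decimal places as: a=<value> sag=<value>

seed: a₀ = √(S³/(24(L−S))) = √(120.442³/(24·49.394)) = 38.390540
iter 1: u=1.568642  f(a)=+6.446e+00  f'(a)=-3.265e+00  a ← 38.390540 − (+6.446e+00/-3.265e+00) = 40.364862
iter 2: u=1.491916  f(a)=+5.306e-01  f'(a)=-2.747e+00  a ← 40.364862 − (+5.306e-01/-2.747e+00) = 40.557987
iter 3: u=1.484812  f(a)=+4.308e-03  f'(a)=-2.703e+00  a ← 40.557987 − (+4.308e-03/-2.703e+00) = 40.559581
iter 4: u=1.484754  f(a)=+2.891e-07  f'(a)=-2.703e+00  a ← 40.559581 − (+2.891e-07/-2.703e+00) = 40.559581
iter 5: u=1.484754  f(a)=-2.842e-14  f'(a)=-2.703e+00  a ← 40.559581 − (-2.842e-14/-2.703e+00) = 40.559581
converged: |Δa| < 1e-12 after 5 iterations
sag = a·(cosh(S/(2a)) − 1) = 40.559581·(cosh(1.484754) − 1) = 53.547519
T_max/T_min = cosh(S/(2a)) = 2.320219

a=40.560 sag=53.548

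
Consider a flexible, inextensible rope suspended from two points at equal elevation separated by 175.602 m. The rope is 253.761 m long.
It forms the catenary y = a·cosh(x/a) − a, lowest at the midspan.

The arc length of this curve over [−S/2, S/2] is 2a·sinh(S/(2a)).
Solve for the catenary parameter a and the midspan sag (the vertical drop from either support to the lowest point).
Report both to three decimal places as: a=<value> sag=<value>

a=57.001 sag=82.095

seed: a₀ = √(S³/(24(L−S))) = √(175.602³/(24·78.159)) = 53.727801
iter 1: u=1.634182  f(a)=+1.113e+01  f'(a)=-3.764e+00  a ← 53.727801 − (+1.113e+01/-3.764e+00) = 56.683241
iter 2: u=1.548976  f(a)=+9.839e-01  f'(a)=-3.125e+00  a ← 56.683241 − (+9.839e-01/-3.125e+00) = 56.998060
iter 3: u=1.540421  f(a)=+9.346e-03  f'(a)=-3.066e+00  a ← 56.998060 − (+9.346e-03/-3.066e+00) = 57.001108
iter 4: u=1.540338  f(a)=+8.609e-07  f'(a)=-3.066e+00  a ← 57.001108 − (+8.609e-07/-3.066e+00) = 57.001108
iter 5: u=1.540338  f(a)=-2.842e-14  f'(a)=-3.066e+00  a ← 57.001108 − (-2.842e-14/-3.066e+00) = 57.001108
converged: |Δa| < 1e-12 after 5 iterations
sag = a·(cosh(S/(2a)) − 1) = 57.001108·(cosh(1.540338) − 1) = 82.095217
T_max/T_min = cosh(S/(2a)) = 2.440239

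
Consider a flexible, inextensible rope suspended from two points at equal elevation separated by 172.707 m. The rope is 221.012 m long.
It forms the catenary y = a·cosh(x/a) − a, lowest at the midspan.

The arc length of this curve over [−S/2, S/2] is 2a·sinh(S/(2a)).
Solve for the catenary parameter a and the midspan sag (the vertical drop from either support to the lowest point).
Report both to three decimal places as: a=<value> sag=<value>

a=69.294 sag=61.141

seed: a₀ = √(S³/(24(L−S))) = √(172.707³/(24·48.305)) = 66.659683
iter 1: u=1.295438  f(a)=+4.219e+00  f'(a)=-1.708e+00  a ← 66.659683 − (+4.219e+00/-1.708e+00) = 69.130441
iter 2: u=1.249139  f(a)=+2.459e-01  f'(a)=-1.514e+00  a ← 69.130441 − (+2.459e-01/-1.514e+00) = 69.292890
iter 3: u=1.246210  f(a)=+9.499e-04  f'(a)=-1.502e+00  a ← 69.292890 − (+9.499e-04/-1.502e+00) = 69.293522
iter 4: u=1.246199  f(a)=+1.429e-08  f'(a)=-1.502e+00  a ← 69.293522 − (+1.429e-08/-1.502e+00) = 69.293522
iter 5: u=1.246199  f(a)=-2.842e-14  f'(a)=-1.502e+00  a ← 69.293522 − (-2.842e-14/-1.502e+00) = 69.293522
converged: |Δa| < 1e-12 after 5 iterations
sag = a·(cosh(S/(2a)) − 1) = 69.293522·(cosh(1.246199) − 1) = 61.141014
T_max/T_min = cosh(S/(2a)) = 1.882348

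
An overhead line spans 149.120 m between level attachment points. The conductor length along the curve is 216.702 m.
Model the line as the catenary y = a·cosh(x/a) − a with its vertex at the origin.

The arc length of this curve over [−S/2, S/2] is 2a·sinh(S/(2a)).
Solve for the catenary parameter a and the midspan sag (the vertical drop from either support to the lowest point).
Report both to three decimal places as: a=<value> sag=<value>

seed: a₀ = √(S³/(24(L−S))) = √(149.120³/(24·67.582)) = 45.215017
iter 1: u=1.649010  f(a)=+9.806e+00  f'(a)=-3.885e+00  a ← 45.215017 − (+9.806e+00/-3.885e+00) = 47.739029
iter 2: u=1.561825  f(a)=+8.810e-01  f'(a)=-3.216e+00  a ← 47.739029 − (+8.810e-01/-3.216e+00) = 48.012998
iter 3: u=1.552913  f(a)=+8.662e-03  f'(a)=-3.153e+00  a ← 48.012998 − (+8.662e-03/-3.153e+00) = 48.015745
iter 4: u=1.552824  f(a)=+8.555e-07  f'(a)=-3.152e+00  a ← 48.015745 − (+8.555e-07/-3.152e+00) = 48.015745
iter 5: u=1.552824  f(a)=+2.842e-14  f'(a)=-3.152e+00  a ← 48.015745 − (+2.842e-14/-3.152e+00) = 48.015745
converged: |Δa| < 1e-12 after 5 iterations
sag = a·(cosh(S/(2a)) − 1) = 48.015745·(cosh(1.552824) − 1) = 70.497760
T_max/T_min = cosh(S/(2a)) = 2.468222

a=48.016 sag=70.498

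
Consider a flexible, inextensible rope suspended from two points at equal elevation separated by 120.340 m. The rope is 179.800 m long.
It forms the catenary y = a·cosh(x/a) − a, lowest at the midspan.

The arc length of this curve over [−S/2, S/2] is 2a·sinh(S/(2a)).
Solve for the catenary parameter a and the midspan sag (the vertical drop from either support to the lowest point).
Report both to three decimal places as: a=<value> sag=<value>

a=37.289 sag=60.038

seed: a₀ = √(S³/(24(L−S))) = √(120.340³/(24·59.460)) = 34.945957
iter 1: u=1.721801  f(a)=+9.462e+00  f'(a)=-4.525e+00  a ← 34.945957 − (+9.462e+00/-4.525e+00) = 37.037193
iter 2: u=1.624583  f(a)=+9.159e-01  f'(a)=-3.688e+00  a ← 37.037193 − (+9.159e-01/-3.688e+00) = 37.285567
iter 3: u=1.613761  f(a)=+1.061e-02  f'(a)=-3.603e+00  a ← 37.285567 − (+1.061e-02/-3.603e+00) = 37.288512
iter 4: u=1.613634  f(a)=+1.461e-06  f'(a)=-3.602e+00  a ← 37.288512 − (+1.461e-06/-3.602e+00) = 37.288513
iter 5: u=1.613634  f(a)=+0.000e+00  f'(a)=-3.602e+00  a ← 37.288513 − (+0.000e+00/-3.602e+00) = 37.288513
converged: |Δa| < 1e-12 after 5 iterations
sag = a·(cosh(S/(2a)) − 1) = 37.288513·(cosh(1.613634) − 1) = 60.037965
T_max/T_min = cosh(S/(2a)) = 2.610093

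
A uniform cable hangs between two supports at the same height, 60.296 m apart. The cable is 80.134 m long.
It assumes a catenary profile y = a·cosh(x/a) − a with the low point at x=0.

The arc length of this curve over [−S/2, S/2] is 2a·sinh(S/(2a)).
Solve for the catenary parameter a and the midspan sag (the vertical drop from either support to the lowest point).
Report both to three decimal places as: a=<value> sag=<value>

seed: a₀ = √(S³/(24(L−S))) = √(60.296³/(24·19.838)) = 21.457454
iter 1: u=1.405013  f(a)=+2.053e+00  f'(a)=-2.241e+00  a ← 21.457454 − (+2.053e+00/-2.241e+00) = 22.373513
iter 2: u=1.347486  f(a)=+1.388e-01  f'(a)=-1.947e+00  a ← 22.373513 − (+1.388e-01/-1.947e+00) = 22.444781
iter 3: u=1.343208  f(a)=+7.359e-04  f'(a)=-1.927e+00  a ← 22.444781 − (+7.359e-04/-1.927e+00) = 22.445163
iter 4: u=1.343185  f(a)=+2.094e-08  f'(a)=-1.926e+00  a ← 22.445163 − (+2.094e-08/-1.926e+00) = 22.445163
iter 5: u=1.343185  f(a)=+1.421e-14  f'(a)=-1.926e+00  a ← 22.445163 − (+1.421e-14/-1.926e+00) = 22.445163
converged: |Δa| < 1e-12 after 5 iterations
sag = a·(cosh(S/(2a)) − 1) = 22.445163·(cosh(1.343185) − 1) = 23.480319
T_max/T_min = cosh(S/(2a)) = 2.046119

a=22.445 sag=23.480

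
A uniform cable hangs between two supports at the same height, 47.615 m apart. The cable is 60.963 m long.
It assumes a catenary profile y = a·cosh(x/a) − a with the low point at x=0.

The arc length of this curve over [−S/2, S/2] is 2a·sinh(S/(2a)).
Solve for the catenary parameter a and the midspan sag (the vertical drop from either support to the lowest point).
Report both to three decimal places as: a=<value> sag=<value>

seed: a₀ = √(S³/(24(L−S))) = √(47.615³/(24·13.348)) = 18.357011
iter 1: u=1.296916  f(a)=+1.169e+00  f'(a)=-1.714e+00  a ← 18.357011 − (+1.169e+00/-1.714e+00) = 19.038784
iter 2: u=1.250474  f(a)=+6.826e-02  f'(a)=-1.519e+00  a ← 19.038784 − (+6.826e-02/-1.519e+00) = 19.083716
iter 3: u=1.247530  f(a)=+2.648e-04  f'(a)=-1.507e+00  a ← 19.083716 − (+2.648e-04/-1.507e+00) = 19.083891
iter 4: u=1.247518  f(a)=+4.021e-09  f'(a)=-1.507e+00  a ← 19.083891 − (+4.021e-09/-1.507e+00) = 19.083891
iter 5: u=1.247518  f(a)=+0.000e+00  f'(a)=-1.507e+00  a ← 19.083891 − (+0.000e+00/-1.507e+00) = 19.083891
converged: |Δa| < 1e-12 after 5 iterations
sag = a·(cosh(S/(2a)) − 1) = 19.083891·(cosh(1.247518) − 1) = 16.878822
T_max/T_min = cosh(S/(2a)) = 1.884454

a=19.084 sag=16.879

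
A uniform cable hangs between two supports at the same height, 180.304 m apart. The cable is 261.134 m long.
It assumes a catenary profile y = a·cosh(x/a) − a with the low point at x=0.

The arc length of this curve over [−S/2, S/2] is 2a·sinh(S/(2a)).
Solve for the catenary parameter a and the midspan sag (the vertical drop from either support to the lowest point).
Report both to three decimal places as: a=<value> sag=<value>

seed: a₀ = √(S³/(24(L−S))) = √(180.304³/(24·80.830)) = 54.968784
iter 1: u=1.640058  f(a)=+1.159e+01  f'(a)=-3.812e+00  a ← 54.968784 − (+1.159e+01/-3.812e+00) = 58.010226
iter 2: u=1.554071  f(a)=+1.032e+00  f'(a)=-3.161e+00  a ← 58.010226 − (+1.032e+00/-3.161e+00) = 58.336638
iter 3: u=1.545375  f(a)=+9.936e-03  f'(a)=-3.100e+00  a ← 58.336638 − (+9.936e-03/-3.100e+00) = 58.339842
iter 4: u=1.545290  f(a)=+9.409e-07  f'(a)=-3.100e+00  a ← 58.339842 − (+9.409e-07/-3.100e+00) = 58.339843
iter 5: u=1.545290  f(a)=-5.684e-14  f'(a)=-3.100e+00  a ← 58.339843 − (-5.684e-14/-3.100e+00) = 58.339843
converged: |Δa| < 1e-12 after 5 iterations
sag = a·(cosh(S/(2a)) − 1) = 58.339843·(cosh(1.545290) − 1) = 84.668125
T_max/T_min = cosh(S/(2a)) = 2.451292

a=58.340 sag=84.668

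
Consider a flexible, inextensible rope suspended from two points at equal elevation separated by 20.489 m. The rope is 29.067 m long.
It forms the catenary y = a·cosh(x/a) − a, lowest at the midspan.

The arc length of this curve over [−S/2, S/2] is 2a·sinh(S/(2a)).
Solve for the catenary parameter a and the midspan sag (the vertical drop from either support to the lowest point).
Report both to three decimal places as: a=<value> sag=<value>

a=6.836 sag=9.225

seed: a₀ = √(S³/(24(L−S))) = √(20.489³/(24·8.578)) = 6.463720
iter 1: u=1.584923  f(a)=+1.144e+00  f'(a)=-3.384e+00  a ← 6.463720 − (+1.144e+00/-3.384e+00) = 6.801858
iter 2: u=1.506133  f(a)=+9.591e-02  f'(a)=-2.838e+00  a ← 6.801858 − (+9.591e-02/-2.838e+00) = 6.835653
iter 3: u=1.498686  f(a)=+8.103e-04  f'(a)=-2.790e+00  a ← 6.835653 − (+8.103e-04/-2.790e+00) = 6.835943
iter 4: u=1.498623  f(a)=+5.891e-08  f'(a)=-2.790e+00  a ← 6.835943 − (+5.891e-08/-2.790e+00) = 6.835943
iter 5: u=1.498623  f(a)=+7.105e-15  f'(a)=-2.790e+00  a ← 6.835943 − (+7.105e-15/-2.790e+00) = 6.835943
converged: |Δa| < 1e-12 after 5 iterations
sag = a·(cosh(S/(2a)) − 1) = 6.835943·(cosh(1.498623) − 1) = 9.224964
T_max/T_min = cosh(S/(2a)) = 2.349479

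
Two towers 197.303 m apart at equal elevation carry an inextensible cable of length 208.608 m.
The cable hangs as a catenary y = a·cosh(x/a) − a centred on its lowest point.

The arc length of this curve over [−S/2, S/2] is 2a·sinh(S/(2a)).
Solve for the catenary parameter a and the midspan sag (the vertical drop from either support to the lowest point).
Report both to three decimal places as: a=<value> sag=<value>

a=169.679 sag=29.495

seed: a₀ = √(S³/(24(L−S))) = √(197.303³/(24·11.305)) = 168.251765
iter 1: u=0.586333  f(a)=+1.959e-01  f'(a)=-1.391e-01  a ← 168.251765 − (+1.959e-01/-1.391e-01) = 169.660688
iter 2: u=0.581464  f(a)=+2.488e-03  f'(a)=-1.355e-01  a ← 169.660688 − (+2.488e-03/-1.355e-01) = 169.679045
iter 3: u=0.581401  f(a)=+4.128e-07  f'(a)=-1.355e-01  a ← 169.679045 − (+4.128e-07/-1.355e-01) = 169.679048
iter 4: u=0.581401  f(a)=+2.842e-14  f'(a)=-1.355e-01  a ← 169.679048 − (+2.842e-14/-1.355e-01) = 169.679048
converged: |Δa| < 1e-12 after 4 iterations
sag = a·(cosh(S/(2a)) − 1) = 169.679048·(cosh(0.581401) − 1) = 29.495006
T_max/T_min = cosh(S/(2a)) = 1.173828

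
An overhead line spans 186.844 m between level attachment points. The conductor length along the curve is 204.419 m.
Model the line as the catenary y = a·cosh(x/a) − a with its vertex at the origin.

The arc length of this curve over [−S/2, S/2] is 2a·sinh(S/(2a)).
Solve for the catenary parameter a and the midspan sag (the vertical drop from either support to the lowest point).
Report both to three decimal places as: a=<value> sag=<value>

seed: a₀ = √(S³/(24(L−S))) = √(186.844³/(24·17.575)) = 124.355628
iter 1: u=0.751249  f(a)=+5.027e-01  f'(a)=-2.989e-01  a ← 124.355628 − (+5.027e-01/-2.989e-01) = 126.037137
iter 2: u=0.741226  f(a)=+1.038e-02  f'(a)=-2.867e-01  a ← 126.037137 − (+1.038e-02/-2.867e-01) = 126.073331
iter 3: u=0.741013  f(a)=+4.629e-06  f'(a)=-2.865e-01  a ← 126.073331 − (+4.629e-06/-2.865e-01) = 126.073347
iter 4: u=0.741013  f(a)=+9.379e-13  f'(a)=-2.865e-01  a ← 126.073347 − (+9.379e-13/-2.865e-01) = 126.073347
converged: |Δa| < 1e-12 after 4 iterations
sag = a·(cosh(S/(2a)) − 1) = 126.073347·(cosh(0.741013) − 1) = 36.226593
T_max/T_min = cosh(S/(2a)) = 1.287345

a=126.073 sag=36.227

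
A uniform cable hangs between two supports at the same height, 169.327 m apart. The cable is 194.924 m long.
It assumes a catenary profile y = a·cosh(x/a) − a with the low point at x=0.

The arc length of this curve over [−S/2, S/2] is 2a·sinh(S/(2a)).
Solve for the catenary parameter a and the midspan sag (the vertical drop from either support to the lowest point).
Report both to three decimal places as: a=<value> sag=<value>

a=90.847 sag=42.390

seed: a₀ = √(S³/(24(L−S))) = √(169.327³/(24·25.597)) = 88.897422
iter 1: u=0.952373  f(a)=+1.186e+00  f'(a)=-6.298e-01  a ← 88.897422 − (+1.186e+00/-6.298e-01) = 90.780832
iter 2: u=0.932614  f(a)=+3.875e-02  f'(a)=-5.893e-01  a ← 90.780832 − (+3.875e-02/-5.893e-01) = 90.846582
iter 3: u=0.931939  f(a)=+4.443e-05  f'(a)=-5.879e-01  a ← 90.846582 − (+4.443e-05/-5.879e-01) = 90.846657
iter 4: u=0.931939  f(a)=+5.858e-11  f'(a)=-5.879e-01  a ← 90.846657 − (+5.858e-11/-5.879e-01) = 90.846657
iter 5: u=0.931939  f(a)=-2.842e-14  f'(a)=-5.879e-01  a ← 90.846657 − (-2.842e-14/-5.879e-01) = 90.846657
converged: |Δa| < 1e-12 after 5 iterations
sag = a·(cosh(S/(2a)) − 1) = 90.846657·(cosh(0.931939) − 1) = 42.389811
T_max/T_min = cosh(S/(2a)) = 1.466608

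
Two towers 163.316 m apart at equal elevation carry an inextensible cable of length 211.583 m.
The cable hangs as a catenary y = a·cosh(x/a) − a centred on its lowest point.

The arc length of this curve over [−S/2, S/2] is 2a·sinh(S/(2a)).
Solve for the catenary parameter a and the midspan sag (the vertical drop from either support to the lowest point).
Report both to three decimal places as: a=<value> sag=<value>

a=63.874 sag=59.705

seed: a₀ = √(S³/(24(L−S))) = √(163.316³/(24·48.267)) = 61.321438
iter 1: u=1.331639  f(a)=+4.465e+00  f'(a)=-1.872e+00  a ← 61.321438 − (+4.465e+00/-1.872e+00) = 63.706873
iter 2: u=1.281777  f(a)=+2.737e-01  f'(a)=-1.649e+00  a ← 63.706873 − (+2.737e-01/-1.649e+00) = 63.872923
iter 3: u=1.278445  f(a)=+1.178e-03  f'(a)=-1.634e+00  a ← 63.872923 − (+1.178e-03/-1.634e+00) = 63.873643
iter 4: u=1.278430  f(a)=+2.201e-08  f'(a)=-1.634e+00  a ← 63.873643 − (+2.201e-08/-1.634e+00) = 63.873643
iter 5: u=1.278430  f(a)=+2.842e-14  f'(a)=-1.634e+00  a ← 63.873643 − (+2.842e-14/-1.634e+00) = 63.873643
converged: |Δa| < 1e-12 after 5 iterations
sag = a·(cosh(S/(2a)) − 1) = 63.873643·(cosh(1.278430) − 1) = 59.705011
T_max/T_min = cosh(S/(2a)) = 1.934736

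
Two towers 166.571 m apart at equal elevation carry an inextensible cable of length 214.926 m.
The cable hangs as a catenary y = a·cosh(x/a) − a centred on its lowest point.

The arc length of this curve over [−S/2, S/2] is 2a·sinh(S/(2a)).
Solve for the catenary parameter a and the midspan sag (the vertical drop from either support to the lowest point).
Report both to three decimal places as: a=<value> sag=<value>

a=65.689 sag=60.261

seed: a₀ = √(S³/(24(L−S))) = √(166.571³/(24·48.355)) = 63.106308
iter 1: u=1.319765  f(a)=+4.390e+00  f'(a)=-1.817e+00  a ← 63.106308 − (+4.390e+00/-1.817e+00) = 65.523017
iter 2: u=1.271088  f(a)=+2.648e-01  f'(a)=-1.603e+00  a ← 65.523017 − (+2.648e-01/-1.603e+00) = 65.688152
iter 3: u=1.267892  f(a)=+1.100e-03  f'(a)=-1.590e+00  a ← 65.688152 − (+1.100e-03/-1.590e+00) = 65.688843
iter 4: u=1.267879  f(a)=+1.916e-08  f'(a)=-1.590e+00  a ← 65.688843 − (+1.916e-08/-1.590e+00) = 65.688843
iter 5: u=1.267879  f(a)=-2.842e-14  f'(a)=-1.590e+00  a ← 65.688843 − (-2.842e-14/-1.590e+00) = 65.688843
converged: |Δa| < 1e-12 after 5 iterations
sag = a·(cosh(S/(2a)) − 1) = 65.688843·(cosh(1.267879) − 1) = 60.260831
T_max/T_min = cosh(S/(2a)) = 1.917368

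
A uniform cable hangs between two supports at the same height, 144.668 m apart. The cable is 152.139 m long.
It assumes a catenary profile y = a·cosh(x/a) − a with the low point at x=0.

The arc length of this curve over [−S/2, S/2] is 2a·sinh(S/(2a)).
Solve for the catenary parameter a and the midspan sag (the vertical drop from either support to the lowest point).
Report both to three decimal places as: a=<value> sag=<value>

seed: a₀ = √(S³/(24(L−S))) = √(144.668³/(24·7.471)) = 129.946243
iter 1: u=0.556646  f(a)=+1.166e-01  f'(a)=-1.186e-01  a ← 129.946243 − (+1.166e-01/-1.186e-01) = 130.929505
iter 2: u=0.552465  f(a)=+1.337e-03  f'(a)=-1.159e-01  a ← 130.929505 − (+1.337e-03/-1.159e-01) = 130.941040
iter 3: u=0.552417  f(a)=+1.802e-07  f'(a)=-1.159e-01  a ← 130.941040 − (+1.802e-07/-1.159e-01) = 130.941042
iter 4: u=0.552417  f(a)=-2.842e-14  f'(a)=-1.159e-01  a ← 130.941042 − (-2.842e-14/-1.159e-01) = 130.941042
converged: |Δa| < 1e-12 after 4 iterations
sag = a·(cosh(S/(2a)) − 1) = 130.941042·(cosh(0.552417) − 1) = 20.492525
T_max/T_min = cosh(S/(2a)) = 1.156502

a=130.941 sag=20.493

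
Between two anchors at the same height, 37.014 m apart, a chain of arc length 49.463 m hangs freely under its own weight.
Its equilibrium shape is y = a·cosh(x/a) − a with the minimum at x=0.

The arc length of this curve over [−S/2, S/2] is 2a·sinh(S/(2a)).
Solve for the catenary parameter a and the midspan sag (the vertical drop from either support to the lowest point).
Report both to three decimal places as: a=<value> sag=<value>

seed: a₀ = √(S³/(24(L−S))) = √(37.014³/(24·12.449)) = 13.027953
iter 1: u=1.420561  f(a)=+1.318e+00  f'(a)=-2.326e+00  a ← 13.027953 − (+1.318e+00/-2.326e+00) = 13.594753
iter 2: u=1.361334  f(a)=+9.091e-02  f'(a)=-2.015e+00  a ← 13.594753 − (+9.091e-02/-2.015e+00) = 13.639868
iter 3: u=1.356831  f(a)=+5.031e-04  f'(a)=-1.993e+00  a ← 13.639868 − (+5.031e-04/-1.993e+00) = 13.640121
iter 4: u=1.356806  f(a)=+1.560e-08  f'(a)=-1.993e+00  a ← 13.640121 − (+1.560e-08/-1.993e+00) = 13.640121
iter 5: u=1.356806  f(a)=+0.000e+00  f'(a)=-1.993e+00  a ← 13.640121 − (+0.000e+00/-1.993e+00) = 13.640121
converged: |Δa| < 1e-12 after 5 iterations
sag = a·(cosh(S/(2a)) − 1) = 13.640121·(cosh(1.356806) − 1) = 14.603462
T_max/T_min = cosh(S/(2a)) = 2.070626

a=13.640 sag=14.603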